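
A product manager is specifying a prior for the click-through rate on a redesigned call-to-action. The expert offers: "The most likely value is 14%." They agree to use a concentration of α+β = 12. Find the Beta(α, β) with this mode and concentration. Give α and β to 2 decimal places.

For α,β > 1 the Beta mode is (α−1)/(α+β−2). With α+β = 12, the mode is (α−1)/10.
Set (α−1)/10 = 0.14 → α = 1 + 0.14·10 = 2.40.
β = 12 − α = 9.60.

α = 2.40, β = 9.60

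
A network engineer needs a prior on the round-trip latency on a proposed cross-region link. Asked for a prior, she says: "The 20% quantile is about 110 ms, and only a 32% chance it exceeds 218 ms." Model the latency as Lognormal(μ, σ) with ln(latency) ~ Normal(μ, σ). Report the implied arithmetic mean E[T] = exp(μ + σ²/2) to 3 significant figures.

E[T] ≈ 196 ms

If T ~ Lognormal(μ,σ) then ln T ~ Normal(μ,σ), so the p-quantile of ln T is μ + z_p·σ.
ln(110) = 4.7 and ln(218) = 5.384; z_{0.2} = -0.8416, z_{0.68} = 0.4677.
σ = (5.384 − 4.7)/(0.4677 − (-0.8416)) = 0.522.
μ = 4.7 − (-0.8416)·0.522 = 5.140.
E[T] = exp(μ + σ²/2) = exp(5.140 + 0.1365) = 196 ms.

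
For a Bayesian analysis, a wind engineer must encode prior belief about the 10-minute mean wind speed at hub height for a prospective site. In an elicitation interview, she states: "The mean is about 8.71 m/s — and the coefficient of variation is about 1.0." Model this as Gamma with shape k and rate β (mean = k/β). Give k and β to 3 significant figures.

For Gamma(k, rate β): mean = k/β, variance = k/β², so CV = 1/√k.
CV = 1.0, hence k = 1/CV² = 1.
Then β = k/mean = 1/8.71 = 0.115.

k ≈ 1, β ≈ 0.115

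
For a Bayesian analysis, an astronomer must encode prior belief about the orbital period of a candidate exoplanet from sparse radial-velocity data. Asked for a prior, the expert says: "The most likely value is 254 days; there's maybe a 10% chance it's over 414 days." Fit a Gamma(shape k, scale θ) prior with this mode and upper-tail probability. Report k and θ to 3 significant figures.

k ≈ 8.89, θ ≈ 32.2

Gamma(k,θ) with k>1 has mode (k−1)θ, so θ = 254/(k−1).
Need P(X < 414) = 0.9 with θ tied to k this way. Start at k = 2, θ = 254: P(X<414) ≈ 0.485.
Too low — raise k to concentrate. Iterating converges to k ≈ 8.89.
Then θ = 254/(8.89−1) ≈ 32.2.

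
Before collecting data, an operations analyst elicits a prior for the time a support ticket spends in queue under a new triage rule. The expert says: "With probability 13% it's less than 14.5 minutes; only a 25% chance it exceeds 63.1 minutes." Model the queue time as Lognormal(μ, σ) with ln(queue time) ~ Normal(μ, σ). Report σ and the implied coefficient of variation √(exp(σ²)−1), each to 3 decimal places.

If T ~ Lognormal(μ,σ) then ln T ~ Normal(μ,σ), so the p-quantile of ln T is μ + z_p·σ.
ln(14.5) = 2.674 and ln(63.1) = 4.145; z_{0.13} = -1.126, z_{0.75} = 0.6745.
σ = (4.145 − 2.674)/(0.6745 − (-1.126)) = 0.817.
μ = 2.674 − (-1.126)·0.817 = 3.594.
CV = √(exp(σ²)−1) = √(exp(0.6668)−1) = 0.974.

σ ≈ 0.817, CV ≈ 0.974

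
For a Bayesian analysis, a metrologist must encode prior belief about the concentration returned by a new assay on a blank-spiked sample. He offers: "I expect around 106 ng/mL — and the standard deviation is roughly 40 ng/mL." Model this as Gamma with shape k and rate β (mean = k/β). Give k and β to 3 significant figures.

For Gamma(k, rate β): mean = k/β, variance = k/β², so CV = 1/√k.
CV = SD/mean = 40/106 = 0.3774, hence k = 1/CV² = 7.02.
Then β = k/mean = 7.02/106 = 0.0663.

k ≈ 7.02, β ≈ 0.0663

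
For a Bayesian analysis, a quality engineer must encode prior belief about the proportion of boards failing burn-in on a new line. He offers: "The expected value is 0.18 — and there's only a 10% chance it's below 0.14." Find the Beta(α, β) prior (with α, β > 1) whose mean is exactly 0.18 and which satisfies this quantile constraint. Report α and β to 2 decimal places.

α ≈ 25.79, β ≈ 117.50

With mean 0.18 fixed, write α = 0.18s, β = 0.82s where s = α+β.
Need P(θ < 0.14) = 0.1 under Beta(0.18s, 0.82s). Normal approximation: (q−m)/√(m(1−m)/s) ≈ z_{0.1} = -1.28, so s ≈ 0.18·0.82·(-1.28)²/(0.14−0.18)² = 151.5.
At s = 151.5: P(θ<0.14) ≈ 0.093. Adjusting to match 0.1 gives s ≈ 143.29.
So α = 0.18·143.29 ≈ 25.79, β = 0.82·143.29 ≈ 117.50.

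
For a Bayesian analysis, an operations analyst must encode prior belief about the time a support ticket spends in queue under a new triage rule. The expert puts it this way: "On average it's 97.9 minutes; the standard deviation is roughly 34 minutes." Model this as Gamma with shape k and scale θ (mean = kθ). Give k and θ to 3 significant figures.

k ≈ 8.29, θ ≈ 11.8

For Gamma(k, scale θ): mean = kθ, variance = kθ², so CV = 1/√k.
CV = SD/mean = 34/97.9 = 0.3473, hence k = 1/CV² = 8.29.
Then θ = mean/k = 97.9/8.29 = 11.8.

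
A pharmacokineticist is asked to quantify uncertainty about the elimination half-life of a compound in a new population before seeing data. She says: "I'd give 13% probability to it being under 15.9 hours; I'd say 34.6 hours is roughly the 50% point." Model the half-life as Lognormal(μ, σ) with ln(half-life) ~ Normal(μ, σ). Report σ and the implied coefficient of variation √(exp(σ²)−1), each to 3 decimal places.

σ ≈ 0.690, CV ≈ 0.781

If T ~ Lognormal(μ,σ) then ln T ~ Normal(μ,σ), so the p-quantile of ln T is μ + z_p·σ.
ln(15.9) = 2.766 and ln(34.6) = 3.544; z_{0.13} = -1.126, z_{0.5} = 0.
σ = (3.544 − 2.766)/(0 − (-1.126)) = 0.690.
μ = 2.766 − (-1.126)·0.690 = 3.544.
CV = √(exp(σ²)−1) = √(exp(0.4765)−1) = 0.781.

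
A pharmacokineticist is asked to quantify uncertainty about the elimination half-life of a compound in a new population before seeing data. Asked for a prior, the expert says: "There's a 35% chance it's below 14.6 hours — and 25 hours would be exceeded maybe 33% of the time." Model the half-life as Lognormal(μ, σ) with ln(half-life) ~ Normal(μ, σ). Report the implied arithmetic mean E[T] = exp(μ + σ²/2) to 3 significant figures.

E[T] ≈ 23.2 hours

If T ~ Lognormal(μ,σ) then ln T ~ Normal(μ,σ), so the p-quantile of ln T is μ + z_p·σ.
ln(14.6) = 2.681 and ln(25) = 3.219; z_{0.35} = -0.3853, z_{0.67} = 0.4399.
σ = (3.219 − 2.681)/(0.4399 − (-0.3853)) = 0.652.
μ = 2.681 − (-0.3853)·0.652 = 2.932.
E[T] = exp(μ + σ²/2) = exp(2.932 + 0.2124) = 23.2 hours.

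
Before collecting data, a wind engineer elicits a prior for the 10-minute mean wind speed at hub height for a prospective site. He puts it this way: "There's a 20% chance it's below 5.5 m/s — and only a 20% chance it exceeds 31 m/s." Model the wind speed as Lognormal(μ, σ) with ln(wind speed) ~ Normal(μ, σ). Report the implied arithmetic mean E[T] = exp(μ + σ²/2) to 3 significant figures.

E[T] ≈ 22.1 m/s

If T ~ Lognormal(μ,σ) then ln T ~ Normal(μ,σ), so the p-quantile of ln T is μ + z_p·σ.
ln(5.5) = 1.705 and ln(31) = 3.434; z_{0.2} = -0.8416, z_{0.8} = 0.8416.
σ = (3.434 − 1.705)/(0.8416 − (-0.8416)) = 1.027.
μ = 1.705 − (-0.8416)·1.027 = 2.569.
E[T] = exp(μ + σ²/2) = exp(2.569 + 0.5277) = 22.1 m/s.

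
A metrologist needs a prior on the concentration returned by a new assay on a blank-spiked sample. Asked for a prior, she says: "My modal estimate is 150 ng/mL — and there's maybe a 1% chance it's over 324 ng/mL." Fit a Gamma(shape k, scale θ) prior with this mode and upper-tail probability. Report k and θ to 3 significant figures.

k ≈ 9.16, θ ≈ 18.4

Gamma(k,θ) with k>1 has mode (k−1)θ, so θ = 150/(k−1).
Need P(X < 324) = 0.99 with θ tied to k this way. Start at k = 2, θ = 150: P(X<324) ≈ 0.636.
Too low — raise k to concentrate. Iterating converges to k ≈ 9.16.
Then θ = 150/(9.16−1) ≈ 18.4.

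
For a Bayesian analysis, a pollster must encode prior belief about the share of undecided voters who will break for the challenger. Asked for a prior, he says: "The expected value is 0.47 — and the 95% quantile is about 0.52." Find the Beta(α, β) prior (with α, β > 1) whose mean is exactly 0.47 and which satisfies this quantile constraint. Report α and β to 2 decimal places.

α ≈ 126.94, β ≈ 143.15

With mean 0.47 fixed, write α = 0.47s, β = 0.53s where s = α+β.
Need P(θ < 0.52) = 0.95 under Beta(0.47s, 0.53s). Normal approximation: (q−m)/√(m(1−m)/s) ≈ z_{0.95} = 1.64, so s ≈ 0.47·0.53·(1.64)²/(0.52−0.47)² = 269.6.
At s = 269.6: P(θ<0.52) ≈ 0.950. Adjusting to match 0.95 gives s ≈ 270.09.
So α = 0.47·270.09 ≈ 126.94, β = 0.53·270.09 ≈ 143.15.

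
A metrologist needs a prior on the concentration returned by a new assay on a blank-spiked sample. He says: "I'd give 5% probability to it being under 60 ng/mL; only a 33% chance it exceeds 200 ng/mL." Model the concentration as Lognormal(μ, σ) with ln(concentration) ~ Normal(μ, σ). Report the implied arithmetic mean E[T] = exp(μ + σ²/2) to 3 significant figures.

If T ~ Lognormal(μ,σ) then ln T ~ Normal(μ,σ), so the p-quantile of ln T is μ + z_p·σ.
ln(60) = 4.094 and ln(200) = 5.298; z_{0.05} = -1.645, z_{0.67} = 0.4399.
σ = (5.298 − 4.094)/(0.4399 − (-1.645)) = 0.578.
μ = 4.094 − (-1.645)·0.578 = 5.044.
E[T] = exp(μ + σ²/2) = exp(5.044 + 0.1668) = 183 ng/mL.

E[T] ≈ 183 ng/mL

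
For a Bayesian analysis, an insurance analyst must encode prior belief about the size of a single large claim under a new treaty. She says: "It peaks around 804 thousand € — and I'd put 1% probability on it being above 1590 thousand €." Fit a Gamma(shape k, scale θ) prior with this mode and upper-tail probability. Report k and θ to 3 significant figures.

k ≈ 11.6, θ ≈ 76

Gamma(k,θ) with k>1 has mode (k−1)θ, so θ = 804/(k−1).
Need P(X < 1590) = 0.99 with θ tied to k this way. Start at k = 2, θ = 804: P(X<1590) ≈ 0.588.
Too low — raise k to concentrate. Iterating converges to k ≈ 11.6.
Then θ = 804/(11.6−1) ≈ 76.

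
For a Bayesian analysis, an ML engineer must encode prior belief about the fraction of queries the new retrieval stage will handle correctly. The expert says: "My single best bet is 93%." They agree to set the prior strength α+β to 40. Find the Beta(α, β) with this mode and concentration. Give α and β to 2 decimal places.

α = 36.34, β = 3.66

For α,β > 1 the Beta mode is (α−1)/(α+β−2). With α+β = 40, the mode is (α−1)/38.
Set (α−1)/38 = 0.93 → α = 1 + 0.93·38 = 36.34.
β = 40 − α = 3.66.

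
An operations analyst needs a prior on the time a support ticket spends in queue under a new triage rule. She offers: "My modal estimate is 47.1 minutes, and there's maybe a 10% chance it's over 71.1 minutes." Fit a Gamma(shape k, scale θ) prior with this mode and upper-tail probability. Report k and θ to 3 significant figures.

k ≈ 12, θ ≈ 4.29

Gamma(k,θ) with k>1 has mode (k−1)θ, so θ = 47.1/(k−1).
Need P(X < 71.1) = 0.9 with θ tied to k this way. Start at k = 2, θ = 47.1: P(X<71.1) ≈ 0.445.
Too low — raise k to concentrate. Iterating converges to k ≈ 12.
Then θ = 47.1/(12−1) ≈ 4.29.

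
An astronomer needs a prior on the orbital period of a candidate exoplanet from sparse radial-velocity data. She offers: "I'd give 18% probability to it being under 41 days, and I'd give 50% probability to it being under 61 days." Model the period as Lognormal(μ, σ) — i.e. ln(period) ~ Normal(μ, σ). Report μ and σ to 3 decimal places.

μ ≈ 4.111, σ ≈ 0.434

If T ~ Lognormal(μ,σ) then ln T ~ Normal(μ,σ), so the p-quantile of ln T is μ + z_p·σ.
ln(41) = 3.714 and ln(61) = 4.111; z_{0.18} = -0.9154, z_{0.5} = 0.
σ = (4.111 − 3.714)/(0 − (-0.9154)) = 0.434.
μ = 3.714 − (-0.9154)·0.434 = 4.111.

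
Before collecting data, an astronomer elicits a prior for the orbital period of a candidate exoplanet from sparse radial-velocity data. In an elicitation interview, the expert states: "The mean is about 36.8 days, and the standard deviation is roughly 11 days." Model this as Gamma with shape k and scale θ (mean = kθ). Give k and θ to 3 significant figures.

For Gamma(k, scale θ): mean = kθ, variance = kθ², so CV = 1/√k.
CV = SD/mean = 11/36.8 = 0.2989, hence k = 1/CV² = 11.2.
Then θ = mean/k = 36.8/11.2 = 3.29.

k ≈ 11.2, θ ≈ 3.29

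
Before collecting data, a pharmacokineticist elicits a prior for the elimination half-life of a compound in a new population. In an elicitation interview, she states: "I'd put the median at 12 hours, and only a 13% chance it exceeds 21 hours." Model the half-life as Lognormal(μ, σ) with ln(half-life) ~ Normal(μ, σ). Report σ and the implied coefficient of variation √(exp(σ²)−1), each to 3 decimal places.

If T ~ Lognormal(μ,σ) then ln T ~ Normal(μ,σ), so the p-quantile of ln T is μ + z_p·σ.
ln(12) = 2.485 and ln(21) = 3.045; z_{0.5} = 0, z_{0.87} = 1.126.
σ = (3.045 − 2.485)/(1.126 − (0)) = 0.497.
μ = 2.485 − (0)·0.497 = 2.485.
CV = √(exp(σ²)−1) = √(exp(0.2468)−1) = 0.529.

σ ≈ 0.497, CV ≈ 0.529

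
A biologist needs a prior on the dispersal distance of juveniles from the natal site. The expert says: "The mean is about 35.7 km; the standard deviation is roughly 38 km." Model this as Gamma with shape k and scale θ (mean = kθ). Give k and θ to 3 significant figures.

k ≈ 0.883, θ ≈ 40.4

For Gamma(k, scale θ): mean = kθ, variance = kθ², so CV = 1/√k.
CV = SD/mean = 38/35.7 = 1.064, hence k = 1/CV² = 0.883.
Then θ = mean/k = 35.7/0.883 = 40.4.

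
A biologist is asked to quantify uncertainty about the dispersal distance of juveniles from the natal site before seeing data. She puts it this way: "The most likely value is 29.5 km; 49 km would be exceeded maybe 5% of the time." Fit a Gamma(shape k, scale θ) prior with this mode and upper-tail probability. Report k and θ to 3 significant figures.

Gamma(k,θ) with k>1 has mode (k−1)θ, so θ = 29.5/(k−1).
Need P(X < 49) = 0.95 with θ tied to k this way. Start at k = 2, θ = 29.5: P(X<49) ≈ 0.495.
Too low — raise k to concentrate. Iterating converges to k ≈ 11.8.
Then θ = 29.5/(11.8−1) ≈ 2.72.

k ≈ 11.8, θ ≈ 2.72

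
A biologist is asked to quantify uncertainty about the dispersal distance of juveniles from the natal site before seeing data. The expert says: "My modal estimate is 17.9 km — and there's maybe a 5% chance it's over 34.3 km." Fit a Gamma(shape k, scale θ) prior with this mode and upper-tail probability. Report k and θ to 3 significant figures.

Gamma(k,θ) with k>1 has mode (k−1)θ, so θ = 17.9/(k−1).
Need P(X < 34.3) = 0.95 with θ tied to k this way. Start at k = 2, θ = 17.9: P(X<34.3) ≈ 0.571.
Too low — raise k to concentrate. Iterating converges to k ≈ 7.57.
Then θ = 17.9/(7.57−1) ≈ 2.72.

k ≈ 7.57, θ ≈ 2.72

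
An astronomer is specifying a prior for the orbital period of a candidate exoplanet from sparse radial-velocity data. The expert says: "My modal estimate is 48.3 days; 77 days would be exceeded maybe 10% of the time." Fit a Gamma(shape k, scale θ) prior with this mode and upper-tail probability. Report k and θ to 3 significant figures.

k ≈ 9.63, θ ≈ 5.59

Gamma(k,θ) with k>1 has mode (k−1)θ, so θ = 48.3/(k−1).
Need P(X < 77) = 0.9 with θ tied to k this way. Start at k = 2, θ = 48.3: P(X<77) ≈ 0.473.
Too low — raise k to concentrate. Iterating converges to k ≈ 9.63.
Then θ = 48.3/(9.63−1) ≈ 5.59.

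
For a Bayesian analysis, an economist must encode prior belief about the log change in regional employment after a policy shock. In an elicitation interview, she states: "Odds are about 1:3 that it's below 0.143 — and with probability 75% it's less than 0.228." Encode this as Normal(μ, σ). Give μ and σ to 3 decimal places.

The p-quantile of Normal(μ,σ) is μ + z_p·σ, with z_{0.25} = -0.6745 and z_{0.75} = 0.6745.
Eliminate σ: μ = (z₂·x₁ − z₁·x₂)/(z₂ − z₁) = (0.6745·0.143 − (-0.6745)·0.228)/1.349 = 0.185.
Then σ = (x₂ − x₁)/(z₂ − z₁) = (0.228 − 0.143)/1.349 = 0.063.

μ = 0.185, σ = 0.063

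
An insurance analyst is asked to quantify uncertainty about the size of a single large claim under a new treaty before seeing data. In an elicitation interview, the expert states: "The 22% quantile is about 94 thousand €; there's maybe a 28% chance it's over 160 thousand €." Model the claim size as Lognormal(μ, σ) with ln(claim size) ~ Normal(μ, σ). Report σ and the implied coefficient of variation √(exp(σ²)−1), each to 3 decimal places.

If T ~ Lognormal(μ,σ) then ln T ~ Normal(μ,σ), so the p-quantile of ln T is μ + z_p·σ.
ln(94) = 4.543 and ln(160) = 5.075; z_{0.22} = -0.7722, z_{0.72} = 0.5828.
σ = (5.075 − 4.543)/(0.5828 − (-0.7722)) = 0.393.
μ = 4.543 − (-0.7722)·0.393 = 4.846.
CV = √(exp(σ²)−1) = √(exp(0.1541)−1) = 0.408.

σ ≈ 0.393, CV ≈ 0.408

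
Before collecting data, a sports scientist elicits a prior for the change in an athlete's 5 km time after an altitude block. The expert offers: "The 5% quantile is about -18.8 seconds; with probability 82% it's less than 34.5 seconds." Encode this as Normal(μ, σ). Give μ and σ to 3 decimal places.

The p-quantile of Normal(μ,σ) is μ + z_p·σ, with z_{0.05} = -1.645 and z_{0.82} = 0.9154.
Eliminate σ: μ = (z₂·x₁ − z₁·x₂)/(z₂ − z₁) = (0.9154·-18.8 − (-1.645)·34.5)/2.56 = 15.443.
Then σ = (x₂ − x₁)/(z₂ − z₁) = (34.5 − -18.8)/2.56 = 20.819.

μ = 15.443, σ = 20.819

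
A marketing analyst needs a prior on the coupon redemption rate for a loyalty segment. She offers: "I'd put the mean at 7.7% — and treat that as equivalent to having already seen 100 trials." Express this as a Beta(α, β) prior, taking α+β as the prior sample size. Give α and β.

Under the effective-sample-size interpretation, Beta(α, β) has prior mean α/(α+β) and prior sample size α+β.
So α+β = 100 and α/(α+β) = 0.077, giving α = 0.077·100 = 7.7 and β = 100 − 7.7 = 92.3.

α = 7.7, β = 92.3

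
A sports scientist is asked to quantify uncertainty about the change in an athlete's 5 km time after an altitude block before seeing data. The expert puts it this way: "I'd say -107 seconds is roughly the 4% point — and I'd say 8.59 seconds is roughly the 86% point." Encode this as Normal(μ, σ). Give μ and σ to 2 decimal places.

μ = -35.52, σ = 40.83

For Normal(μ,σ), the p-quantile is μ + z_p·σ. Here z_{0.04} = -1.751, z_{0.86} = 1.08.
So -107 = μ − 1.751σ and 8.59 = μ + 1.08σ.
Subtracting: σ = (8.59 − -107)/(1.08 − (-1.751)) = 40.83.
Then μ = -107 − (-1.751)·40.83 = -35.52.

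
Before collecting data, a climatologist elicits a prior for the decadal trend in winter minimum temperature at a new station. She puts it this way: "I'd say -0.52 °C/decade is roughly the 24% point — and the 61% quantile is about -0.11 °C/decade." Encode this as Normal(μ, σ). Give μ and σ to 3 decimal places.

μ = -0.226, σ = 0.416

The p-quantile of Normal(μ,σ) is μ + z_p·σ, with z_{0.24} = -0.7063 and z_{0.61} = 0.2793.
Eliminate σ: μ = (z₂·x₁ − z₁·x₂)/(z₂ − z₁) = (0.2793·-0.52 − (-0.7063)·-0.11)/0.9856 = -0.226.
Then σ = (x₂ − x₁)/(z₂ − z₁) = (-0.11 − -0.52)/0.9856 = 0.416.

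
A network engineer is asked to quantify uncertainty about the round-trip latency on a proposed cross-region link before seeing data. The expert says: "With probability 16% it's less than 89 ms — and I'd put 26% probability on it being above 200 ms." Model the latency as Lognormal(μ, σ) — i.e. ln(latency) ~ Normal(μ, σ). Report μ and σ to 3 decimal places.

If T ~ Lognormal(μ,σ) then ln T ~ Normal(μ,σ), so the p-quantile of ln T is μ + z_p·σ.
ln(89) = 4.489 and ln(200) = 5.298; z_{0.16} = -0.9945, z_{0.74} = 0.6433.
σ = (5.298 − 4.489)/(0.6433 − (-0.9945)) = 0.494.
μ = 4.489 − (-0.9945)·0.494 = 4.980.

μ ≈ 4.980, σ ≈ 0.494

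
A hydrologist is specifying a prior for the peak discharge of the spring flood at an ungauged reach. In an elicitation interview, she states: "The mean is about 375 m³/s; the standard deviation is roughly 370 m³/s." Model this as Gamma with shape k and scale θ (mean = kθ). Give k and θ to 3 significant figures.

k ≈ 1.03, θ ≈ 365

For Gamma(k, scale θ): mean = kθ, variance = kθ², so CV = 1/√k.
CV = SD/mean = 370/375 = 0.9867, hence k = 1/CV² = 1.03.
Then θ = mean/k = 375/1.03 = 365.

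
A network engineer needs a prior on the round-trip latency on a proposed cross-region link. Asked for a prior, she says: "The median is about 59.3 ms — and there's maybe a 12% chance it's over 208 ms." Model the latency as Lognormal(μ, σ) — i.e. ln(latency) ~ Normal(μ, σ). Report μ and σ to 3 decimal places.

If T ~ Lognormal(μ,σ) then ln T ~ Normal(μ,σ), so the p-quantile of ln T is μ + z_p·σ.
ln(59.3) = 4.083 and ln(208) = 5.338; z_{0.5} = 0, z_{0.88} = 1.175.
σ = (5.338 − 4.083)/(1.175 − (0)) = 1.068.
μ = 4.083 − (0)·1.068 = 4.083.

μ ≈ 4.083, σ ≈ 1.068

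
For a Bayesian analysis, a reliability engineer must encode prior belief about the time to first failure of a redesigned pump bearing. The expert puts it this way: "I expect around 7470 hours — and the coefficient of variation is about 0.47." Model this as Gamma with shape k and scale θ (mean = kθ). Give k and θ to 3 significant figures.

For Gamma(k, scale θ): mean = kθ, variance = kθ², so CV = 1/√k.
CV = 0.47, hence k = 1/CV² = 4.53.
Then θ = mean/k = 7470/4.53 = 1650.

k ≈ 4.53, θ ≈ 1650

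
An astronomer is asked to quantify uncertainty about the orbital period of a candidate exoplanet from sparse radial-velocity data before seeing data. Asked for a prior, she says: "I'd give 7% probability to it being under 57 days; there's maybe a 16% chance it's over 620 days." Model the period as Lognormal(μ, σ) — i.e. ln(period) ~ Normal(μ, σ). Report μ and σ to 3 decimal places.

μ ≈ 5.469, σ ≈ 0.966

If T ~ Lognormal(μ,σ) then ln T ~ Normal(μ,σ), so the p-quantile of ln T is μ + z_p·σ.
ln(57) = 4.043 and ln(620) = 6.43; z_{0.07} = -1.476, z_{0.84} = 0.9945.
σ = (6.43 − 4.043)/(0.9945 − (-1.476)) = 0.966.
μ = 4.043 − (-1.476)·0.966 = 5.469.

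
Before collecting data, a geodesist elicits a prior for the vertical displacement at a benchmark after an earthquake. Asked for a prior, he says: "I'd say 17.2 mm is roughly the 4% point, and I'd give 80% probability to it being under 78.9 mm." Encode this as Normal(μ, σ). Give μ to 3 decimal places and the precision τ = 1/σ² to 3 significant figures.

μ = 58.868, τ = 0.00177

For Normal(μ,σ), the p-quantile is μ + z_p·σ. Here z_{0.04} = -1.751, z_{0.8} = 0.8416.
So 17.2 = μ − 1.751σ and 78.9 = μ + 0.8416σ.
Subtracting: σ = (78.9 − 17.2)/(0.8416 − (-1.751)) = 23.801.
Then μ = 17.2 − (-1.751)·23.801 = 58.868.
Precision τ = 1/σ² = 1/23.8² = 0.00177.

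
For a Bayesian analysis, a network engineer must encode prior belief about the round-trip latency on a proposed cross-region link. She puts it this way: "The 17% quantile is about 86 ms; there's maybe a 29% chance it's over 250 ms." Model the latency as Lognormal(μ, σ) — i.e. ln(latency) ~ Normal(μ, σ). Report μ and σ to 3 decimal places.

μ ≈ 5.130, σ ≈ 0.708

If T ~ Lognormal(μ,σ) then ln T ~ Normal(μ,σ), so the p-quantile of ln T is μ + z_p·σ.
ln(86) = 4.454 and ln(250) = 5.521; z_{0.17} = -0.9542, z_{0.71} = 0.5534.
σ = (5.521 − 4.454)/(0.5534 − (-0.9542)) = 0.708.
μ = 4.454 − (-0.9542)·0.708 = 5.130.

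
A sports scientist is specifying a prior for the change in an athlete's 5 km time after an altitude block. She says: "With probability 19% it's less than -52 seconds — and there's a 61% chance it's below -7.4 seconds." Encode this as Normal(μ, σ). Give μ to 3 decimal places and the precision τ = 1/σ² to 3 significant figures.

μ = -18.165, τ = 0.000673

For Normal(μ,σ), the p-quantile is μ + z_p·σ. Here z_{0.19} = -0.8779, z_{0.61} = 0.2793.
So -52 = μ − 0.8779σ and -7.4 = μ + 0.2793σ.
Subtracting: σ = (-7.4 − -52)/(0.2793 − (-0.8779)) = 38.541.
Then μ = -52 − (-0.8779)·38.541 = -18.165.
Precision τ = 1/σ² = 1/38.54² = 0.000673.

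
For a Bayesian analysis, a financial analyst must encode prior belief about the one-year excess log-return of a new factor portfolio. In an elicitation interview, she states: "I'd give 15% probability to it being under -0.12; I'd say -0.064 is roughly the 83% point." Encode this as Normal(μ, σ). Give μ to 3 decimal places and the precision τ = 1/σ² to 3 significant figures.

μ = -0.091, τ = 1260

For Normal(μ,σ), the p-quantile is μ + z_p·σ. Here z_{0.15} = -1.036, z_{0.83} = 0.9542.
So -0.12 = μ − 1.036σ and -0.064 = μ + 0.9542σ.
Subtracting: σ = (-0.064 − -0.12)/(0.9542 − (-1.036)) = 0.028.
Then μ = -0.12 − (-1.036)·0.028 = -0.091.
Precision τ = 1/σ² = 1/0.02813² = 1260.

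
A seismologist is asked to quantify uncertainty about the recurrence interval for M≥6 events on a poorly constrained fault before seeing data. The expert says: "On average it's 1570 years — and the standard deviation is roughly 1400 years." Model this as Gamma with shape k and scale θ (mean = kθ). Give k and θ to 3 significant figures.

For Gamma(k, scale θ): mean = kθ, variance = kθ², so CV = 1/√k.
CV = SD/mean = 1400/1570 = 0.8917, hence k = 1/CV² = 1.26.
Then θ = mean/k = 1570/1.26 = 1250.

k ≈ 1.26, θ ≈ 1250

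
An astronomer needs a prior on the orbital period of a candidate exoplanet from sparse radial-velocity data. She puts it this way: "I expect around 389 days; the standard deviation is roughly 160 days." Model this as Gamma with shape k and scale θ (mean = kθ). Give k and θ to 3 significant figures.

k ≈ 5.91, θ ≈ 65.8

For Gamma(k, scale θ): mean = kθ, variance = kθ², so CV = 1/√k.
CV = SD/mean = 160/389 = 0.4113, hence k = 1/CV² = 5.91.
Then θ = mean/k = 389/5.91 = 65.8.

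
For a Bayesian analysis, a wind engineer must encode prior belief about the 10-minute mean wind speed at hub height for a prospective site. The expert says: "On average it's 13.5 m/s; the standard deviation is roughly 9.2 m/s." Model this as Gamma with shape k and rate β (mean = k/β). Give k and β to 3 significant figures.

k ≈ 2.15, β ≈ 0.159

For Gamma(k, rate β): mean = k/β, variance = k/β², so CV = 1/√k.
CV = SD/mean = 9.2/13.5 = 0.6815, hence k = 1/CV² = 2.15.
Then β = k/mean = 2.15/13.5 = 0.159.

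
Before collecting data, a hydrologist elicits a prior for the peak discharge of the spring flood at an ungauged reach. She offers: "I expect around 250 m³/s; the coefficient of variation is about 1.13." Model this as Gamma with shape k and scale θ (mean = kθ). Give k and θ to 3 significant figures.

For Gamma(k, scale θ): mean = kθ, variance = kθ², so CV = 1/√k.
CV = 1.13, hence k = 1/CV² = 0.783.
Then θ = mean/k = 250/0.783 = 319.

k ≈ 0.783, θ ≈ 319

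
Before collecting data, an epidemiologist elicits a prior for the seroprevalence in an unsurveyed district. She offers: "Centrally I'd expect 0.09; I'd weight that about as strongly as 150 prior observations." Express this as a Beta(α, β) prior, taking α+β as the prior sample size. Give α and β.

α = 13.5, β = 136.5

Under the effective-sample-size interpretation, Beta(α, β) has prior mean α/(α+β) and prior sample size α+β.
So α+β = 150 and α/(α+β) = 0.09, giving α = 0.09·150 = 13.5 and β = 150 − 13.5 = 136.5.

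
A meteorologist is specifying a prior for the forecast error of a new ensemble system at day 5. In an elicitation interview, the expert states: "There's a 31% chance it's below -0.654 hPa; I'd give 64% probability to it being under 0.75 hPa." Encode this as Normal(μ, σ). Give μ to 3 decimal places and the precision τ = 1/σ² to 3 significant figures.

μ = 0.161, τ = 0.37

The p-quantile of Normal(μ,σ) is μ + z_p·σ, with z_{0.31} = -0.4959 and z_{0.64} = 0.3585.
Eliminate σ: μ = (z₂·x₁ − z₁·x₂)/(z₂ − z₁) = (0.3585·-0.654 − (-0.4959)·0.75)/0.8543 = 0.161.
Then σ = (x₂ − x₁)/(z₂ − z₁) = (0.75 − -0.654)/0.8543 = 1.643.
Precision τ = 1/σ² = 1/1.643² = 0.37.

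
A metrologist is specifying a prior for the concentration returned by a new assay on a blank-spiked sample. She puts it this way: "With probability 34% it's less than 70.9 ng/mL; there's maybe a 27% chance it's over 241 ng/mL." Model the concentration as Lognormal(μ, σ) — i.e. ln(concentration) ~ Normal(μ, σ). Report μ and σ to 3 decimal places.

μ ≈ 4.753, σ ≈ 1.193

If T ~ Lognormal(μ,σ) then ln T ~ Normal(μ,σ), so the p-quantile of ln T is μ + z_p·σ.
ln(70.9) = 4.261 and ln(241) = 5.485; z_{0.34} = -0.4125, z_{0.73} = 0.6128.
σ = (5.485 − 4.261)/(0.6128 − (-0.4125)) = 1.193.
μ = 4.261 − (-0.4125)·1.193 = 4.753.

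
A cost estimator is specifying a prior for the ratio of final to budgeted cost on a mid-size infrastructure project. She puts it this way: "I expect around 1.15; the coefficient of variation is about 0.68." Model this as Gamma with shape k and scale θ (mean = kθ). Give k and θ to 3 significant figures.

For Gamma(k, scale θ): mean = kθ, variance = kθ², so CV = 1/√k.
CV = 0.68, hence k = 1/CV² = 2.16.
Then θ = mean/k = 1.15/2.16 = 0.532.

k ≈ 2.16, θ ≈ 0.532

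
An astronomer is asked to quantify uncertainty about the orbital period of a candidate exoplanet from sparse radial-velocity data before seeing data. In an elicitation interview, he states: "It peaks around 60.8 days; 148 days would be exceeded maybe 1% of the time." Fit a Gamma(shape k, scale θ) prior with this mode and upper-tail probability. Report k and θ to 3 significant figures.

Gamma(k,θ) with k>1 has mode (k−1)θ, so θ = 60.8/(k−1).
Need P(X < 148) = 0.99 with θ tied to k this way. Start at k = 2, θ = 60.8: P(X<148) ≈ 0.699.
Too low — raise k to concentrate. Iterating converges to k ≈ 6.96.
Then θ = 60.8/(6.96−1) ≈ 10.2.

k ≈ 6.96, θ ≈ 10.2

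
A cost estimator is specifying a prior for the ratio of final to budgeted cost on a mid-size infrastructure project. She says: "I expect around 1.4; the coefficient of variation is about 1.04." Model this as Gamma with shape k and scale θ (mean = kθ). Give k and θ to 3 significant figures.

For Gamma(k, scale θ): mean = kθ, variance = kθ², so CV = 1/√k.
CV = 1.04, hence k = 1/CV² = 0.925.
Then θ = mean/k = 1.4/0.925 = 1.51.

k ≈ 0.925, θ ≈ 1.51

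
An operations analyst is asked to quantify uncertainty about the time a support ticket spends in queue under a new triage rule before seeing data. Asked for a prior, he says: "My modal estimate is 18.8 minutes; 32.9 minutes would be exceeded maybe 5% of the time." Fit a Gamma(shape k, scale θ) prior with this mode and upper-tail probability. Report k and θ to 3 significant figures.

k ≈ 9.91, θ ≈ 2.11

Gamma(k,θ) with k>1 has mode (k−1)θ, so θ = 18.8/(k−1).
Need P(X < 32.9) = 0.95 with θ tied to k this way. Start at k = 2, θ = 18.8: P(X<32.9) ≈ 0.522.
Too low — raise k to concentrate. Iterating converges to k ≈ 9.91.
Then θ = 18.8/(9.91−1) ≈ 2.11.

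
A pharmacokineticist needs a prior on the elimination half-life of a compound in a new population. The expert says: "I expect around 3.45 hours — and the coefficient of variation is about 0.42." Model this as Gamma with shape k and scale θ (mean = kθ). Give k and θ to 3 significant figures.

For Gamma(k, scale θ): mean = kθ, variance = kθ², so CV = 1/√k.
CV = 0.42, hence k = 1/CV² = 5.67.
Then θ = mean/k = 3.45/5.67 = 0.609.

k ≈ 5.67, θ ≈ 0.609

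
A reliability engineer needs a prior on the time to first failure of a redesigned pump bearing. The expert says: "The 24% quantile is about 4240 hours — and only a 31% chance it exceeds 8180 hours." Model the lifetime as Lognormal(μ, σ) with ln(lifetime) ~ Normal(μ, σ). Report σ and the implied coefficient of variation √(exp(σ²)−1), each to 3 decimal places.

σ ≈ 0.547, CV ≈ 0.590

If T ~ Lognormal(μ,σ) then ln T ~ Normal(μ,σ), so the p-quantile of ln T is μ + z_p·σ.
ln(4240) = 8.352 and ln(8180) = 9.009; z_{0.24} = -0.7063, z_{0.69} = 0.4959.
σ = (9.009 − 8.352)/(0.4959 − (-0.7063)) = 0.547.
μ = 8.352 − (-0.7063)·0.547 = 8.738.
CV = √(exp(σ²)−1) = √(exp(0.2988)−1) = 0.590.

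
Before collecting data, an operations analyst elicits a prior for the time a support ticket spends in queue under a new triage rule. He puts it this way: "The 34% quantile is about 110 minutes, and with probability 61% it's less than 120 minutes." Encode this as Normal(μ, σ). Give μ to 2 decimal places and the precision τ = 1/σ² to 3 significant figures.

μ = 115.96, τ = 0.00479

For Normal(μ,σ), the p-quantile is μ + z_p·σ. Here z_{0.34} = -0.4125, z_{0.61} = 0.2793.
So 110 = μ − 0.4125σ and 120 = μ + 0.2793σ.
Subtracting: σ = (120 − 110)/(0.2793 − (-0.4125)) = 14.46.
Then μ = 110 − (-0.4125)·14.46 = 115.96.
Precision τ = 1/σ² = 1/14.46² = 0.00479.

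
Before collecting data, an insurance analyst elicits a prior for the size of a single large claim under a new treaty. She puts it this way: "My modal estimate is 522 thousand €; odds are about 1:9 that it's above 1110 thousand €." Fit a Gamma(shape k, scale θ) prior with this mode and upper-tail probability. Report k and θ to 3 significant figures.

k ≈ 4.38, θ ≈ 155

Gamma(k,θ) with k>1 has mode (k−1)θ, so θ = 522/(k−1).
Need P(X < 1110) = 0.9 with θ tied to k this way. Start at k = 2, θ = 522: P(X<1110) ≈ 0.627.
Too low — raise k to concentrate. Iterating converges to k ≈ 4.38.
Then θ = 522/(4.38−1) ≈ 155.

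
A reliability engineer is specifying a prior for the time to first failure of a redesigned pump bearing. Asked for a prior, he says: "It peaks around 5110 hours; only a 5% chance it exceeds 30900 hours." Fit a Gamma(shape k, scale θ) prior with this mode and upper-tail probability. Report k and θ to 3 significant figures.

Gamma(k,θ) with k>1 has mode (k−1)θ, so θ = 5110/(k−1).
Need P(X < 30900) = 0.95 with θ tied to k this way. Start at k = 2, θ = 5110: P(X<30900) ≈ 0.983.
Too high — lower k to spread out. Iterating converges to k ≈ 1.7.
Then θ = 5110/(1.7−1) ≈ 7260.

k ≈ 1.7, θ ≈ 7260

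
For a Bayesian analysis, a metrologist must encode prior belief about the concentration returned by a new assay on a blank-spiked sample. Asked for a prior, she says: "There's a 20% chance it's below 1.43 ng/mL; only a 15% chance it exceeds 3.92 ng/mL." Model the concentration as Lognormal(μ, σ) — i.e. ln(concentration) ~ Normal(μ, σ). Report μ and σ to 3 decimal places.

If T ~ Lognormal(μ,σ) then ln T ~ Normal(μ,σ), so the p-quantile of ln T is μ + z_p·σ.
ln(1.43) = 0.3577 and ln(3.92) = 1.366; z_{0.2} = -0.8416, z_{0.85} = 1.036.
σ = (1.366 − 0.3577)/(1.036 − (-0.8416)) = 0.537.
μ = 0.3577 − (-0.8416)·0.537 = 0.810.

μ ≈ 0.810, σ ≈ 0.537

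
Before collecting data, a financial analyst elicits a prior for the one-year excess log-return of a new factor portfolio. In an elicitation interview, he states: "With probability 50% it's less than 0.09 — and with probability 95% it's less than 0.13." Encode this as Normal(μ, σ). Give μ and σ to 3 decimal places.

For Normal(μ,σ), the p-quantile is μ + z_p·σ. Here z_{0.5} = 0, z_{0.95} = 1.645.
So 0.09 = μ + 0σ and 0.13 = μ + 1.645σ.
Subtracting: σ = (0.13 − 0.09)/(1.645 − (0)) = 0.024.
Then μ = 0.09 − (0)·0.024 = 0.090.

μ = 0.090, σ = 0.024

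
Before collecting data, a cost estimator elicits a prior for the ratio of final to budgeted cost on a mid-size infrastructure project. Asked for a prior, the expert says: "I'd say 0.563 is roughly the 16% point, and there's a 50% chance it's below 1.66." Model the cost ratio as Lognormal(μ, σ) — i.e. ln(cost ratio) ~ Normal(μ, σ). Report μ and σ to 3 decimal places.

If T ~ Lognormal(μ,σ) then ln T ~ Normal(μ,σ), so the p-quantile of ln T is μ + z_p·σ.
ln(0.563) = -0.5745 and ln(1.66) = 0.5068; z_{0.16} = -0.9945, z_{0.5} = 0.
σ = (0.5068 − -0.5745)/(0 − (-0.9945)) = 1.087.
μ = -0.5745 − (-0.9945)·1.087 = 0.507.

μ ≈ 0.507, σ ≈ 1.087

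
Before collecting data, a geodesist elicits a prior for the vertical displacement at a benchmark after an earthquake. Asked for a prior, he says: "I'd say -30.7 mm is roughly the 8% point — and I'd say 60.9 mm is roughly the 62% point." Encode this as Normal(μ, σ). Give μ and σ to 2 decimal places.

μ = 44.54, σ = 53.55

For Normal(μ,σ), the p-quantile is μ + z_p·σ. Here z_{0.08} = -1.405, z_{0.62} = 0.3055.
So -30.7 = μ − 1.405σ and 60.9 = μ + 0.3055σ.
Subtracting: σ = (60.9 − -30.7)/(0.3055 − (-1.405)) = 53.55.
Then μ = -30.7 − (-1.405)·53.55 = 44.54.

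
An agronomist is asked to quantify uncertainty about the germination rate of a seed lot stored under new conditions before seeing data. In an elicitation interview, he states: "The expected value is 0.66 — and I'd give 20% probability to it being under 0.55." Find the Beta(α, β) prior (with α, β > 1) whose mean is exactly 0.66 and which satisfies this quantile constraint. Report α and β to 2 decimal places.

α ≈ 8.31, β ≈ 4.28

With mean 0.66 fixed, write α = 0.66s, β = 0.34s where s = α+β.
Need P(θ < 0.55) = 0.2 under Beta(0.66s, 0.34s). Normal approximation: (q−m)/√(m(1−m)/s) ≈ z_{0.2} = -0.842, so s ≈ 0.66·0.34·(-0.842)²/(0.55−0.66)² = 13.1.
At s = 13.1: P(θ<0.55) ≈ 0.196. Adjusting to match 0.2 gives s ≈ 12.59.
So α = 0.66·12.59 ≈ 8.31, β = 0.34·12.59 ≈ 4.28.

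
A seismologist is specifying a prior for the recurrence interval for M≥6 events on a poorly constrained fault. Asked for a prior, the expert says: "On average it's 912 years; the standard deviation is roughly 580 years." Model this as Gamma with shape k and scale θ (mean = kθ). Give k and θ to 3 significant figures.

k ≈ 2.47, θ ≈ 369

For Gamma(k, scale θ): mean = kθ, variance = kθ², so CV = 1/√k.
CV = SD/mean = 580/912 = 0.636, hence k = 1/CV² = 2.47.
Then θ = mean/k = 912/2.47 = 369.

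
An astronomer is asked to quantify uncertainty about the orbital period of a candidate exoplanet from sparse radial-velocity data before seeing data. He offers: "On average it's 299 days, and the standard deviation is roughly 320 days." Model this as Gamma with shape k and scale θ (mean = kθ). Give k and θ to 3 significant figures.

k ≈ 0.873, θ ≈ 342

For Gamma(k, scale θ): mean = kθ, variance = kθ², so CV = 1/√k.
CV = SD/mean = 320/299 = 1.07, hence k = 1/CV² = 0.873.
Then θ = mean/k = 299/0.873 = 342.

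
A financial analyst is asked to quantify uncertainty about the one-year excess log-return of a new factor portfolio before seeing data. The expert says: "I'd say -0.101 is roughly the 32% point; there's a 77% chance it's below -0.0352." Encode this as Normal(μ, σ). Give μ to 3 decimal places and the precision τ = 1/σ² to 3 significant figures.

For Normal(μ,σ), the p-quantile is μ + z_p·σ. Here z_{0.32} = -0.4677, z_{0.77} = 0.7388.
So -0.101 = μ − 0.4677σ and -0.0352 = μ + 0.7388σ.
Subtracting: σ = (-0.0352 − -0.101)/(0.7388 − (-0.4677)) = 0.055.
Then μ = -0.101 − (-0.4677)·0.055 = -0.075.
Precision τ = 1/σ² = 1/0.05454² = 336.

μ = -0.075, τ = 336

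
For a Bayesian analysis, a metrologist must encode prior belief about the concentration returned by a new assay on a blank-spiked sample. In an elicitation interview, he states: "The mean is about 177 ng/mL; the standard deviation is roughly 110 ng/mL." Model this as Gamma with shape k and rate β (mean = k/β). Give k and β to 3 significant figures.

For Gamma(k, rate β): mean = k/β, variance = k/β², so CV = 1/√k.
CV = SD/mean = 110/177 = 0.6215, hence k = 1/CV² = 2.59.
Then β = k/mean = 2.59/177 = 0.0146.

k ≈ 2.59, β ≈ 0.0146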